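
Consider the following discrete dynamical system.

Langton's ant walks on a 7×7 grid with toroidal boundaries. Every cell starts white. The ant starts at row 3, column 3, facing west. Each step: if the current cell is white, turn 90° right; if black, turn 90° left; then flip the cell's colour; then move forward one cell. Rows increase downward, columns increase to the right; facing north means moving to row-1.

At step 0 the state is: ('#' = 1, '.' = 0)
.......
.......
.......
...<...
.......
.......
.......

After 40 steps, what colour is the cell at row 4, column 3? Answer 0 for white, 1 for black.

k=0  .......
.......
.......
...<...
.......
.......
.......
k=1  .......
.......
...^...
...#...
.......
.......
.......
k=2  .......
.......
...#>..
...#...
.......
.......
.......
k=3  .......
.......
...##..
...#v..
.......
.......
.......
k=4  .......
.......
...##..
...<#..
.......
.......
.......
k=5  .......
.......
...##..
....#..
...v...
.......
.......
k=6  .......
.......
...##..
....#..
..<#...
.......
.......
k=7  .......
.......
...##..
..^.#..
..##...
.......
.......
k=8  .......
.......
...##..
..#>#..
..##...
.......
.......
k=9  .......
.......
...##..
..###..
..#v...
.......
.......
k=10  .......
.......
...##..
..###..
..#.>..
.......
.......
k=11  .......
.......
...##..
..###..
..#.#..
....v..
.......
k=12  .......
.......
...##..
..###..
..#.#..
...<#..
.......
k=13  .......
.......
...##..
..###..
..#^#..
...##..
.......
k=14  .......
.......
...##..
..###..
..##>..
...##..
.......
k=15  .......
.......
...##..
..##^..
..##...
...##..
.......
k=16  .......
.......
...##..
..#<...
..##...
...##..
.......
k=17  .......
.......
...##..
..#....
..#v...
...##..
.......
k=18  .......
.......
...##..
..#....
..#.>..
...##..
.......
k=19  .......
.......
...##..
..#....
..#.#..
...#v..
.......
k=20  .......
.......
...##..
..#....
..#.#..
...#.>.
.......
k=21  .......
.......
...##..
..#....
..#.#..
...#.#.
.....v.
k=22  .......
.......
...##..
..#....
..#.#..
...#.#.
....<#.
k=23  .......
.......
...##..
..#....
..#.#..
...#^#.
....##.
k=24  .......
.......
...##..
..#....
..#.#..
...##>.
....##.
k=25  .......
.......
...##..
..#....
..#.#^.
...##..
....##.
k=26  .......
.......
...##..
..#....
..#.##>
...##..
....##.
k=27  .......
.......
...##..
..#....
..#.###
...##.v
....##.
k=28  .......
.......
...##..
..#....
..#.###
...##<#
....##.
k=29  .......
.......
...##..
..#....
..#.#^#
...####
....##.
k=30  .......
.......
...##..
..#....
..#.<.#
...####
....##.
k=31  .......
.......
...##..
..#....
..#...#
...#v##
....##.
k=32  .......
.......
...##..
..#....
..#...#
...#.>#
....##.
k=33  .......
.......
...##..
..#....
..#..^#
...#..#
....##.
k=34  .......
.......
...##..
..#....
..#..#>
...#..#
....##.
k=35  .......
.......
...##..
..#...^
..#..#.
...#..#
....##.
k=36  .......
.......
...##..
>.#...#
..#..#.
...#..#
....##.
k=37  .......
.......
...##..
#.#...#
v.#..#.
...#..#
....##.
k=38  .......
.......
...##..
#.#...#
#.#..#<
...#..#
....##.
k=39  .......
.......
...##..
#.#...^
#.#..##
...#..#
....##.
k=40  .......
.......
...##..
#.#..<.
#.#..##
...#..#
....##.

0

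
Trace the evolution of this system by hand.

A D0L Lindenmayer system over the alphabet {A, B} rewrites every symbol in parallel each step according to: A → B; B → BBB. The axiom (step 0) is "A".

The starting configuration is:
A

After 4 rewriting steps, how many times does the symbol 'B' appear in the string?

gen 0: A
gen 1: B
gen 2: BBB
gen 3: BBBBBBBBB
gen 4: BBBBBBBBBBBBBBBBBBBBBBBBBBB

27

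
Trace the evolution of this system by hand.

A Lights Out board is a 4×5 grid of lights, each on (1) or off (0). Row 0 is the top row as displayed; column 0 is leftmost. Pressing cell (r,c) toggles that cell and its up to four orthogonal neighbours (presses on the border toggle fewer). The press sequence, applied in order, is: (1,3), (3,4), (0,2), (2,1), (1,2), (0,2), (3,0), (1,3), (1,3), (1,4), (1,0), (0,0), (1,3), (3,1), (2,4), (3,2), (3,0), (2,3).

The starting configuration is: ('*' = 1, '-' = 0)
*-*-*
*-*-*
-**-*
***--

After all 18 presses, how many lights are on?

t=0: *-*-*
*-*-*
-**-*
***--
t=1: *-***
*--*-
-****
***--
t=2: *-***
*--*-
-***-
*****
t=3: **--*
*-**-
-***-
*****
t=4: **--*
****-
*--*-
*-***
t=5: ***-*
*----
*-**-
*-***
t=6: *--**
*-*--
*-**-
*-***
t=7: *--**
*-*--
--**-
-****
t=8: *---*
*--**
--*--
-****
t=9: *--**
*-*--
--**-
-****
t=10: *--*-
*-***
--***
-****
t=11: ---*-
-****
*-***
-****
t=12: **-*-
*****
*-***
-****
t=13: **---
**---
*-*-*
-****
t=14: **---
**---
***-*
*--**
t=15: **---
**--*
****-
*--*-
t=16: **---
**--*
**-*-
***--
t=17: **---
**--*
-*-*-
--*--
t=18: **---
**-**
-**-*
--**-

11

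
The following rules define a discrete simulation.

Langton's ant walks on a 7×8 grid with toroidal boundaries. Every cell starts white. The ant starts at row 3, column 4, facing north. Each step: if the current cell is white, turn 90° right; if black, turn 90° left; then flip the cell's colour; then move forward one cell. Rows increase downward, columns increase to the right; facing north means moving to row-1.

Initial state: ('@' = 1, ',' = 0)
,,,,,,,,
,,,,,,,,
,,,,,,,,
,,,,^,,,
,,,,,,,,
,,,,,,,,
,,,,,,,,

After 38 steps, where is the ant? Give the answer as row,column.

6,3

gen 0: ,,,,,,,,
,,,,,,,,
,,,,,,,,
,,,,^,,,
,,,,,,,,
,,,,,,,,
,,,,,,,,
gen 1: ,,,,,,,,
,,,,,,,,
,,,,,,,,
,,,,@>,,
,,,,,,,,
,,,,,,,,
,,,,,,,,
gen 2: ,,,,,,,,
,,,,,,,,
,,,,,,,,
,,,,@@,,
,,,,,v,,
,,,,,,,,
,,,,,,,,
gen 3: ,,,,,,,,
,,,,,,,,
,,,,,,,,
,,,,@@,,
,,,,<@,,
,,,,,,,,
,,,,,,,,
gen 4: ,,,,,,,,
,,,,,,,,
,,,,,,,,
,,,,^@,,
,,,,@@,,
,,,,,,,,
,,,,,,,,
gen 5: ,,,,,,,,
,,,,,,,,
,,,,,,,,
,,,<,@,,
,,,,@@,,
,,,,,,,,
,,,,,,,,
gen 6: ,,,,,,,,
,,,,,,,,
,,,^,,,,
,,,@,@,,
,,,,@@,,
,,,,,,,,
,,,,,,,,
gen 7: ,,,,,,,,
,,,,,,,,
,,,@>,,,
,,,@,@,,
,,,,@@,,
,,,,,,,,
,,,,,,,,
gen 8: ,,,,,,,,
,,,,,,,,
,,,@@,,,
,,,@v@,,
,,,,@@,,
,,,,,,,,
,,,,,,,,
gen 9: ,,,,,,,,
,,,,,,,,
,,,@@,,,
,,,<@@,,
,,,,@@,,
,,,,,,,,
,,,,,,,,
gen 10: ,,,,,,,,
,,,,,,,,
,,,@@,,,
,,,,@@,,
,,,v@@,,
,,,,,,,,
,,,,,,,,
gen 11: ,,,,,,,,
,,,,,,,,
,,,@@,,,
,,,,@@,,
,,<@@@,,
,,,,,,,,
,,,,,,,,
gen 12: ,,,,,,,,
,,,,,,,,
,,,@@,,,
,,^,@@,,
,,@@@@,,
,,,,,,,,
,,,,,,,,
gen 13: ,,,,,,,,
,,,,,,,,
,,,@@,,,
,,@>@@,,
,,@@@@,,
,,,,,,,,
,,,,,,,,
gen 14: ,,,,,,,,
,,,,,,,,
,,,@@,,,
,,@@@@,,
,,@v@@,,
,,,,,,,,
,,,,,,,,
gen 15: ,,,,,,,,
,,,,,,,,
,,,@@,,,
,,@@@@,,
,,@,>@,,
,,,,,,,,
,,,,,,,,
gen 16: ,,,,,,,,
,,,,,,,,
,,,@@,,,
,,@@^@,,
,,@,,@,,
,,,,,,,,
,,,,,,,,
gen 17: ,,,,,,,,
,,,,,,,,
,,,@@,,,
,,@<,@,,
,,@,,@,,
,,,,,,,,
,,,,,,,,
gen 18: ,,,,,,,,
,,,,,,,,
,,,@@,,,
,,@,,@,,
,,@v,@,,
,,,,,,,,
,,,,,,,,
gen 19: ,,,,,,,,
,,,,,,,,
,,,@@,,,
,,@,,@,,
,,<@,@,,
,,,,,,,,
,,,,,,,,
gen 20: ,,,,,,,,
,,,,,,,,
,,,@@,,,
,,@,,@,,
,,,@,@,,
,,v,,,,,
,,,,,,,,
gen 21: ,,,,,,,,
,,,,,,,,
,,,@@,,,
,,@,,@,,
,,,@,@,,
,<@,,,,,
,,,,,,,,
gen 22: ,,,,,,,,
,,,,,,,,
,,,@@,,,
,,@,,@,,
,^,@,@,,
,@@,,,,,
,,,,,,,,
gen 23: ,,,,,,,,
,,,,,,,,
,,,@@,,,
,,@,,@,,
,@>@,@,,
,@@,,,,,
,,,,,,,,
gen 24: ,,,,,,,,
,,,,,,,,
,,,@@,,,
,,@,,@,,
,@@@,@,,
,@v,,,,,
,,,,,,,,
gen 25: ,,,,,,,,
,,,,,,,,
,,,@@,,,
,,@,,@,,
,@@@,@,,
,@,>,,,,
,,,,,,,,
gen 26: ,,,,,,,,
,,,,,,,,
,,,@@,,,
,,@,,@,,
,@@@,@,,
,@,@,,,,
,,,v,,,,
gen 27: ,,,,,,,,
,,,,,,,,
,,,@@,,,
,,@,,@,,
,@@@,@,,
,@,@,,,,
,,<@,,,,
gen 28: ,,,,,,,,
,,,,,,,,
,,,@@,,,
,,@,,@,,
,@@@,@,,
,@^@,,,,
,,@@,,,,
gen 29: ,,,,,,,,
,,,,,,,,
,,,@@,,,
,,@,,@,,
,@@@,@,,
,@@>,,,,
,,@@,,,,
gen 30: ,,,,,,,,
,,,,,,,,
,,,@@,,,
,,@,,@,,
,@@^,@,,
,@@,,,,,
,,@@,,,,
gen 31: ,,,,,,,,
,,,,,,,,
,,,@@,,,
,,@,,@,,
,@<,,@,,
,@@,,,,,
,,@@,,,,
gen 32: ,,,,,,,,
,,,,,,,,
,,,@@,,,
,,@,,@,,
,@,,,@,,
,@v,,,,,
,,@@,,,,
gen 33: ,,,,,,,,
,,,,,,,,
,,,@@,,,
,,@,,@,,
,@,,,@,,
,@,>,,,,
,,@@,,,,
gen 34: ,,,,,,,,
,,,,,,,,
,,,@@,,,
,,@,,@,,
,@,,,@,,
,@,@,,,,
,,@v,,,,
gen 35: ,,,,,,,,
,,,,,,,,
,,,@@,,,
,,@,,@,,
,@,,,@,,
,@,@,,,,
,,@,>,,,
gen 36: ,,,,v,,,
,,,,,,,,
,,,@@,,,
,,@,,@,,
,@,,,@,,
,@,@,,,,
,,@,@,,,
gen 37: ,,,<@,,,
,,,,,,,,
,,,@@,,,
,,@,,@,,
,@,,,@,,
,@,@,,,,
,,@,@,,,
gen 38: ,,,@@,,,
,,,,,,,,
,,,@@,,,
,,@,,@,,
,@,,,@,,
,@,@,,,,
,,@^@,,,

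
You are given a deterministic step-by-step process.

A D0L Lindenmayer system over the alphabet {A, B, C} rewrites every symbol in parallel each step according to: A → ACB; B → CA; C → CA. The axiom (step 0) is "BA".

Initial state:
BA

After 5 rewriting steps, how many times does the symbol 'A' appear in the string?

70

gen 0: BA
gen 1: CAACB
gen 2: CAACBACBCACA
gen 3: CAACBACBCACAACBCACACAACBCAACB
gen 4: CAACBACBCACAACBCACACAACBCAACBACBCACACAACBCAACBCAACBACBCACACAACBACBCACA
gen 5: CAACBACBCACAACBCACACAACBCAACBACBCACACAACBCAACBCAACBACBCACA…CAACBACBCACAACBCACACAACBCAACBCAACBACBCACAACBCACACAACBCAACB  (len 169)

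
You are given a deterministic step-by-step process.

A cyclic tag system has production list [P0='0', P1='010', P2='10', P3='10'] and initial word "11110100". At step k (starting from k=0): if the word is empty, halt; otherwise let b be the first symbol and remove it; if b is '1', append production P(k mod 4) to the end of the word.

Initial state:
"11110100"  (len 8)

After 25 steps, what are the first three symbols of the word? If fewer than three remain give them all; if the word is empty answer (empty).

101

gen 0: "11110100"  (len 8)
gen 1: "11101000"  (len 8)
gen 2: "1101000010"  (len 10)
gen 3: "10100001010"  (len 11)
gen 4: "010000101010"  (len 12)
gen 5: "10000101010"  (len 11)
gen 6: "0000101010010"  (len 13)
gen 7: "000101010010"  (len 12)
gen 8: "00101010010"  (len 11)
gen 9: "0101010010"  (len 10)
gen 10: "101010010"  (len 9)
gen 11: "0101001010"  (len 10)
gen 12: "101001010"  (len 9)
gen 13: "010010100"  (len 9)
gen 14: "10010100"  (len 8)
gen 15: "001010010"  (len 9)
gen 16: "01010010"  (len 8)
gen 17: "1010010"  (len 7)
gen 18: "010010010"  (len 9)
gen 19: "10010010"  (len 8)
gen 20: "001001010"  (len 9)
gen 21: "01001010"  (len 8)
gen 22: "1001010"  (len 7)
gen 23: "00101010"  (len 8)
gen 24: "0101010"  (len 7)
gen 25: "101010"  (len 6)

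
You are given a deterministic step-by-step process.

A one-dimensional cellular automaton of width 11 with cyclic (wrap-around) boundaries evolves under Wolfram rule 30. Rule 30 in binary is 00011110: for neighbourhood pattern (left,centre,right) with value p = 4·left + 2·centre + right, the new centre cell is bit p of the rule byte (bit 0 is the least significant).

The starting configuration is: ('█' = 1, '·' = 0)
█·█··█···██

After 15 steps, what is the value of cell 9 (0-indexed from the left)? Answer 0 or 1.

gen 0: █·█··█···██
gen 1: ··█████·██·
gen 2: ·██·····█·█
gen 3: ·█·█···██·█
gen 4: ·█·██·██··█
gen 5: ·█·█··█·███
gen 6: ·█·████·█··
gen 7: ██·█····██·
gen 8: █··██··██··
gen 9: ████·███·██
gen 10: ·····█···█·
gen 11: ····███·███
gen 12: █··██···█··
gen 13: ████·█·████
gen 14: ·····█·█···
gen 15: ····██·██··

0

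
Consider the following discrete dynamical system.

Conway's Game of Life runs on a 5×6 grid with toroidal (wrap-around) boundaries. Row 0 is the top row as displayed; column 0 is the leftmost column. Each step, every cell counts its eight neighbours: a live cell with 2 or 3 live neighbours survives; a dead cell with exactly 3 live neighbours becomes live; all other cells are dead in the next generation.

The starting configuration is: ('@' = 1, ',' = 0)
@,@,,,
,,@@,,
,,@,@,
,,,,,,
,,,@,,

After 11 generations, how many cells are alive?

gen 0: @,@,,,
,,@@,,
,,@,@,
,,,,,,
,,,@,,
gen 1: ,@@,,,
,,@,,,
,,@,,,
,,,@,,
,,,,,,
gen 2: ,@@,,,
,,@@,,
,,@@,,
,,,,,,
,,@,,,
gen 3: ,@,,,,
,,,,,,
,,@@,,
,,@@,,
,@@,,,
gen 4: ,@@,,,
,,@,,,
,,@@,,
,,,,,,
,@,@,,
gen 5: ,@,@,,
,,,,,,
,,@@,,
,,,@,,
,@,,,,
gen 6: ,,@,,,
,,,@,,
,,@@,,
,,,@,,
,,,,,,
gen 7: ,,,,,,
,,,@,,
,,@@@,
,,@@,,
,,,,,,
gen 8: ,,,,,,
,,@@@,
,,,,@,
,,@,@,
,,,,,,
gen 9: ,,,@,,
,,,@@,
,,@,@@
,,,@,,
,,,,,,
gen 10: ,,,@@,
,,@,,@
,,@,,@
,,,@@,
,,,,,,
gen 11: ,,,@@,
,,@,,@
,,@,,@
,,,@@,
,,,,,,

8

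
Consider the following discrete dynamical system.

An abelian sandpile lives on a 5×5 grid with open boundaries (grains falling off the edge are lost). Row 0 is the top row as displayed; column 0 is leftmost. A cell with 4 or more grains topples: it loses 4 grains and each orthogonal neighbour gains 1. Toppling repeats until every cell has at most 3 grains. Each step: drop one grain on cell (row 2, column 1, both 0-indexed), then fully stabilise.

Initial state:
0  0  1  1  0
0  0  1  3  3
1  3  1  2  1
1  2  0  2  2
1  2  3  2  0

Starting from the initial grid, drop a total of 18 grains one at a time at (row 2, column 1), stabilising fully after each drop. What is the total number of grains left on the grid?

42

t=0: 0  0  1  1  0
0  0  1  3  3
1  3  1  2  1
1  2  0  2  2
1  2  3  2  0
t=1: 0  0  1  1  0
0  1  1  3  3
2  0  2  2  1
1  3  0  2  2
1  2  3  2  0
t=2: 0  0  1  1  0
0  1  1  3  3
2  1  2  2  1
1  3  0  2  2
1  2  3  2  0
t=3: 0  0  1  1  0
0  1  1  3  3
2  2  2  2  1
1  3  0  2  2
1  2  3  2  0
t=4: 0  0  1  1  0
0  1  1  3  3
2  3  2  2  1
1  3  0  2  2
1  2  3  2  0
t=5: 0  0  1  1  0
0  2  1  3  3
3  1  3  2  1
2  0  1  2  2
1  3  3  2  0
t=6: 0  0  1  1  0
0  2  1  3  3
3  2  3  2  1
2  0  1  2  2
1  3  3  2  0
t=7: 0  0  1  1  0
0  2  1  3  3
3  3  3  2  1
2  0  1  2  2
1  3  3  2  0
t=8: 0  0  1  1  0
1  3  2  3  3
0  2  0  3  1
3  1  2  2  2
1  3  3  2  0
t=9: 0  0  1  1  0
1  3  2  3  3
0  3  0  3  1
3  1  2  2  2
1  3  3  2  0
t=10: 0  1  1  1  0
2  0  3  3  3
1  1  1  3  1
3  2  2  2  2
1  3  3  2  0
t=11: 0  1  1  1  0
2  0  3  3  3
1  2  1  3  1
3  2  2  2  2
1  3  3  2  0
t=12: 0  1  1  1  0
2  0  3  3  3
1  3  1  3  1
3  2  2  2  2
1  3  3  2  0
t=13: 0  1  1  1  0
2  1  3  3  3
2  0  2  3  1
3  3  2  2  2
1  3  3  2  0
t=14: 0  1  1  1  0
2  1  3  3  3
2  1  2  3  1
3  3  2  2  2
1  3  3  2  0
t=15: 0  1  1  1  0
2  1  3  3  3
2  2  2  3  1
3  3  2  2  2
1  3  3  2  0
t=16: 0  1  1  1  0
2  1  3  3  3
2  3  2  3  1
3  3  2  2  2
1  3  3  2  0
t=17: 0  1  2  2  1
3  3  1  2  0
0  3  2  2  3
1  3  2  1  3
3  1  2  0  1
t=18: 1  2  2  2  1
0  1  2  2  0
2  2  3  2  3
2  0  3  1  3
3  2  2  0  1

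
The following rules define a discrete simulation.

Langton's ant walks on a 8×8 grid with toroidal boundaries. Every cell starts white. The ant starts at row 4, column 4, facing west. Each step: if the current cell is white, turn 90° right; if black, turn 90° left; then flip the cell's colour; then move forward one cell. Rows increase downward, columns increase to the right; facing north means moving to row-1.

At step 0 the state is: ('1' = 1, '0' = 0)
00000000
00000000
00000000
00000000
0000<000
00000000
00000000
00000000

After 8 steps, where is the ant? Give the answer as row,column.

0) 00000000
00000000
00000000
00000000
0000<000
00000000
00000000
00000000
1) 00000000
00000000
00000000
0000^000
00001000
00000000
00000000
00000000
2) 00000000
00000000
00000000
00001>00
00001000
00000000
00000000
00000000
3) 00000000
00000000
00000000
00001100
00001v00
00000000
00000000
00000000
4) 00000000
00000000
00000000
00001100
0000<100
00000000
00000000
00000000
5) 00000000
00000000
00000000
00001100
00000100
0000v000
00000000
00000000
6) 00000000
00000000
00000000
00001100
00000100
000<1000
00000000
00000000
7) 00000000
00000000
00000000
00001100
000^0100
00011000
00000000
00000000
8) 00000000
00000000
00000000
00001100
0001>100
00011000
00000000
00000000

4,4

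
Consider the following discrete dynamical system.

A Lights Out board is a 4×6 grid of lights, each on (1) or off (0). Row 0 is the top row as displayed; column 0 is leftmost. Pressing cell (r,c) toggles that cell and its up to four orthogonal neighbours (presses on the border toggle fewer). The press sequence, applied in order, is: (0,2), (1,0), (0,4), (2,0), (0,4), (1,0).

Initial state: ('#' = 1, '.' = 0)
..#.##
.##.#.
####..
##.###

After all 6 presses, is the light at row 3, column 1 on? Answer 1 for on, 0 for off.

1

step 0: ..#.##
.##.#.
####..
##.###
step 1: .#.###
.#..#.
####..
##.###
step 2: ##.###
#...#.
.###..
##.###
step 3: ##....
#.....
.###..
##.###
step 4: ##....
......
#.##..
.#.###
step 5: ##.###
....#.
#.##..
.#.###
step 6: .#.###
##..#.
..##..
.#.###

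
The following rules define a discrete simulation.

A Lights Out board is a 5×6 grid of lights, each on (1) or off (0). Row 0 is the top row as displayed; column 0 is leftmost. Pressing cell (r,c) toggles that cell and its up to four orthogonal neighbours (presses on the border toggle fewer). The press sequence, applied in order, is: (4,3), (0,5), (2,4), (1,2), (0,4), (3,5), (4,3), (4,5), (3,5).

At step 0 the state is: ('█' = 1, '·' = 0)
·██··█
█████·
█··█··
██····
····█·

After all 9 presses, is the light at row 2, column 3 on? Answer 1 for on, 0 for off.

0

[0] ·██··█
█████·
█··█··
██····
····█·
[1] ·██··█
█████·
█··█··
██·█··
··██··
[2] ·██·█·
██████
█··█··
██·█··
··██··
[3] ·██·█·
████·█
█···██
██·██·
··██··
[4] ·█··█·
█····█
█·█·██
██·██·
··██··
[5] ·█·█·█
█···██
█·█·██
██·██·
··██··
[6] ·█·█·█
█···██
█·█·█·
██·█·█
··██·█
[7] ·█·█·█
█···██
█·█·█·
██···█
····██
[8] ·█·█·█
█···██
█·█·█·
██····
······
[9] ·█·█·█
█···██
█·█·██
██··██
·····█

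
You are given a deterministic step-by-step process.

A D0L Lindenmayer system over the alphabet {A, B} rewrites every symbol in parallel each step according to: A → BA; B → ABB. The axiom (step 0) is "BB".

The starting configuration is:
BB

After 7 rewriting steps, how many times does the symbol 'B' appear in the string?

[0] BB
[1] ABBABB
[2] BAABBABBBAABBABB
[3] ABBBABAABBABBBAABBABBABBBABAABBABBBAABBABB
[4] BAABBABBABBBAABBBABAABBABBBAABBABBABBBABAABBABBBAABBABBBAABBABBABBBAABBBABAABBABBBAABBABBABBBABAABBABBBAABBABB
[5] ABBBABAABBABBBAABBABBBAABBABBABBBABAABBABBABBBAABBBABAABBA…ABBBAABBABBABBBAABBBABAABBABBBAABBABBABBBABAABBABBBAABBABB  (len 288)
[6] BAABBABBABBBAABBBABAABBABBBAABBABBABBBABAABBABBBAABBABBABB…ABBBAABBABBABBBAABBBABAABBABBBAABBABBABBBABAABBABBBAABBABB  (len 754)
[7] ABBBABAABBABBBAABBABBBAABBABBABBBABAABBABBABBBAABBBABAABBA…ABBBAABBABBABBBAABBBABAABBABBBAABBABBABBBABAABBABBBAABBABB  (len 1974)

1220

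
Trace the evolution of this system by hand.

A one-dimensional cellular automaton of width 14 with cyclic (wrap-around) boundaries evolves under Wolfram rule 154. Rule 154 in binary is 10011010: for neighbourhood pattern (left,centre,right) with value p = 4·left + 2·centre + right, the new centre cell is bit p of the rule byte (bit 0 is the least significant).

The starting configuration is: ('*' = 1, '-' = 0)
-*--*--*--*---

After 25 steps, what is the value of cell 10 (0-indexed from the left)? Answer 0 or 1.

1

t=0: -*--*--*--*---
t=1: *-**-**-**-*--
t=2: --*--*--*---**
t=3: **-**-**-*-**-
t=4: *--*--*----*--
t=5: -**-**-*--*-**
t=6: -*--*---**--*-
t=7: *-**-*-**-**-*
t=8: --*----*--*--*
t=9: **-*--*-**-**-
t=10: *---**--*--*--
t=11: -*-**-**-**-**
t=12: ---*--*--*--*-
t=13: --*-**-**-**-*
t=14: **--*--*--*---
t=15: *-**-**-**-*-*
t=16: --*--*--*----*
t=17: **-**-**-*--*-
t=18: *--*--*---**--
t=19: -**-**-*-**-**
t=20: -*--*----*--*-
t=21: *-**-*--*-**-*
t=22: --*---**--*--*
t=23: **-*-**-**-**-
t=24: *----*--*--*--
t=25: -*--*-**-**-**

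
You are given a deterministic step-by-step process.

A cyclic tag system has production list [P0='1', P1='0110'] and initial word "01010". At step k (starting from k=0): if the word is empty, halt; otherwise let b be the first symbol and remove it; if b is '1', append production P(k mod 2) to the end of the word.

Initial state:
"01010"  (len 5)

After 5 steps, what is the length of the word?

step 0: "01010"  (len 5)
step 1: "1010"  (len 4)
step 2: "0100110"  (len 7)
step 3: "100110"  (len 6)
step 4: "001100110"  (len 9)
step 5: "01100110"  (len 8)

8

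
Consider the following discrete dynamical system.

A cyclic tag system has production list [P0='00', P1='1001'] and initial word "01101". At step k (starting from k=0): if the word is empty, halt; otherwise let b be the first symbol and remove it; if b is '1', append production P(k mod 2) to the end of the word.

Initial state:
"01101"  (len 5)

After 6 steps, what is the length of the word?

11

t=0: "01101"  (len 5)
t=1: "1101"  (len 4)
t=2: "1011001"  (len 7)
t=3: "01100100"  (len 8)
t=4: "1100100"  (len 7)
t=5: "10010000"  (len 8)
t=6: "00100001001"  (len 11)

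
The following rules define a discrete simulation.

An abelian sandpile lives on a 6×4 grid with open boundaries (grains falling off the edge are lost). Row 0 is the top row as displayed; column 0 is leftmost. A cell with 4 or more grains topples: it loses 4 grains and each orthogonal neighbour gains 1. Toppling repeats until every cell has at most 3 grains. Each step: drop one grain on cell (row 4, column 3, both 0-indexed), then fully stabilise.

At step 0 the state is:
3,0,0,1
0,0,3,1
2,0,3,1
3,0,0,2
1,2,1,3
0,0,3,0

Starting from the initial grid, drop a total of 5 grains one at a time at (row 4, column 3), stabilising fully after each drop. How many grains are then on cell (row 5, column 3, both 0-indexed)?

2

[0] 3,0,0,1
0,0,3,1
2,0,3,1
3,0,0,2
1,2,1,3
0,0,3,0
[1] 3,0,0,1
0,0,3,1
2,0,3,1
3,0,0,3
1,2,2,0
0,0,3,1
[2] 3,0,0,1
0,0,3,1
2,0,3,1
3,0,0,3
1,2,2,1
0,0,3,1
[3] 3,0,0,1
0,0,3,1
2,0,3,1
3,0,0,3
1,2,2,2
0,0,3,1
[4] 3,0,0,1
0,0,3,1
2,0,3,1
3,0,0,3
1,2,2,3
0,0,3,1
[5] 3,0,0,1
0,0,3,1
2,0,3,2
3,0,1,0
1,2,3,1
0,0,3,2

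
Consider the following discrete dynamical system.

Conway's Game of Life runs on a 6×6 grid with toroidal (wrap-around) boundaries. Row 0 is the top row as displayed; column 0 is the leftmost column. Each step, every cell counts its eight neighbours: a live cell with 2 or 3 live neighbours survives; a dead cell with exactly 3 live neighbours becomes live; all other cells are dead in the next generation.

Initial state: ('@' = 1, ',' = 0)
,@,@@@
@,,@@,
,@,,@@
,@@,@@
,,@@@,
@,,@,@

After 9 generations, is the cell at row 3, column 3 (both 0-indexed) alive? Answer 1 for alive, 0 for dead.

0) ,@,@@@
@,,@@,
,@,,@@
,@@,@@
,,@@@,
@,,@,@
1) ,@,,,,
,@,,,,
,@,,,,
,@,,,,
,,,,,,
@@,,,,
2) ,@@,,,
@@@,,,
@@@,,,
,,,,,,
@@,,,,
@@,,,,
3) ,,,,,,
,,,@,,
@,@,,,
,,@,,,
@@,,,,
,,,,,,
4) ,,,,,,
,,,,,,
,@@@,,
@,@,,,
,@,,,,
,,,,,,
5) ,,,,,,
,,@,,,
,@@@,,
@,,@,,
,@,,,,
,,,,,,
6) ,,,,,,
,@@@,,
,@,@,,
@,,@,,
,,,,,,
,,,,,,
7) ,,@,,,
,@,@,,
@@,@@,
,,@,,,
,,,,,,
,,,,,,
8) ,,@,,,
@@,@@,
@@,@@,
,@@@,,
,,,,,,
,,,,,,
9) ,@@@,,
@,,,@,
,,,,,,
@@,@@,
,,@,,,
,,,,,,

1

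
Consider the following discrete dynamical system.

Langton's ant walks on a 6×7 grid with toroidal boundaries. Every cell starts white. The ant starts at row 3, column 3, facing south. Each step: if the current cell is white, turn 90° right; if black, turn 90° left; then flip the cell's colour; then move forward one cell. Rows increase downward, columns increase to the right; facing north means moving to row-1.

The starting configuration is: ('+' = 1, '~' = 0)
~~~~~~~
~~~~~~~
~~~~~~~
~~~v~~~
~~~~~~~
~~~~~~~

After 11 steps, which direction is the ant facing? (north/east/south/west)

[0] ~~~~~~~
~~~~~~~
~~~~~~~
~~~v~~~
~~~~~~~
~~~~~~~
[1] ~~~~~~~
~~~~~~~
~~~~~~~
~~<+~~~
~~~~~~~
~~~~~~~
[2] ~~~~~~~
~~~~~~~
~~^~~~~
~~++~~~
~~~~~~~
~~~~~~~
[3] ~~~~~~~
~~~~~~~
~~+>~~~
~~++~~~
~~~~~~~
~~~~~~~
[4] ~~~~~~~
~~~~~~~
~~++~~~
~~+v~~~
~~~~~~~
~~~~~~~
[5] ~~~~~~~
~~~~~~~
~~++~~~
~~+~>~~
~~~~~~~
~~~~~~~
[6] ~~~~~~~
~~~~~~~
~~++~~~
~~+~+~~
~~~~v~~
~~~~~~~
[7] ~~~~~~~
~~~~~~~
~~++~~~
~~+~+~~
~~~<+~~
~~~~~~~
[8] ~~~~~~~
~~~~~~~
~~++~~~
~~+^+~~
~~~++~~
~~~~~~~
[9] ~~~~~~~
~~~~~~~
~~++~~~
~~++>~~
~~~++~~
~~~~~~~
[10] ~~~~~~~
~~~~~~~
~~++^~~
~~++~~~
~~~++~~
~~~~~~~
[11] ~~~~~~~
~~~~~~~
~~+++>~
~~++~~~
~~~++~~
~~~~~~~

east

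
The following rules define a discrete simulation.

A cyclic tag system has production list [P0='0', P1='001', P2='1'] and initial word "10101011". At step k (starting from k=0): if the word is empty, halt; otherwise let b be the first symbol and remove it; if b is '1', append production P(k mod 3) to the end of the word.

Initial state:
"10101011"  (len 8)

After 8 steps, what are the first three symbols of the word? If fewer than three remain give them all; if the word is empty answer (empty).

010

k=0  "10101011"  (len 8)
k=1  "01010110"  (len 8)
k=2  "1010110"  (len 7)
k=3  "0101101"  (len 7)
k=4  "101101"  (len 6)
k=5  "01101001"  (len 8)
k=6  "1101001"  (len 7)
k=7  "1010010"  (len 7)
k=8  "010010001"  (len 9)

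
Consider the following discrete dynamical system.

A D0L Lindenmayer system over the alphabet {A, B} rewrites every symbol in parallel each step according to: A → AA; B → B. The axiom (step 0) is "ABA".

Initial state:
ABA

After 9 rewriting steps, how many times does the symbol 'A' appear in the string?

1024

0) ABA
1) AABAA
2) AAAABAAAA
3) AAAAAAAABAAAAAAAA
4) AAAAAAAAAAAAAAAABAAAAAAAAAAAAAAAA
5) AAAAAAAAAAAAAAAAAAAAAAAAAAAAAAAABAAAAAAAAAAAAAAAAAAAAAAAAAAAAAAAA
6) AAAAAAAAAAAAAAAAAAAAAAAAAAAAAAAAAAAAAAAAAAAAAAAAAAAAAAAAAA…AAAAAAAAAAAAAAAAAAAAAAAAAAAAAAAAAAAAAAAAAAAAAAAAAAAAAAAAAA  (len 129)
7) AAAAAAAAAAAAAAAAAAAAAAAAAAAAAAAAAAAAAAAAAAAAAAAAAAAAAAAAAA…AAAAAAAAAAAAAAAAAAAAAAAAAAAAAAAAAAAAAAAAAAAAAAAAAAAAAAAAAA  (len 257)
8) AAAAAAAAAAAAAAAAAAAAAAAAAAAAAAAAAAAAAAAAAAAAAAAAAAAAAAAAAA…AAAAAAAAAAAAAAAAAAAAAAAAAAAAAAAAAAAAAAAAAAAAAAAAAAAAAAAAAA  (len 513)
9) AAAAAAAAAAAAAAAAAAAAAAAAAAAAAAAAAAAAAAAAAAAAAAAAAAAAAAAAAA…AAAAAAAAAAAAAAAAAAAAAAAAAAAAAAAAAAAAAAAAAAAAAAAAAAAAAAAAAA  (len 1025)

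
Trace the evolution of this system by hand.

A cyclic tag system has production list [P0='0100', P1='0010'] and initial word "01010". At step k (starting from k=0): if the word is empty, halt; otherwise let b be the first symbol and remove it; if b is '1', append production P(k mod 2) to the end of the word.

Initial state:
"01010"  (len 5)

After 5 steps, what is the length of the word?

8

k=0  "01010"  (len 5)
k=1  "1010"  (len 4)
k=2  "0100010"  (len 7)
k=3  "100010"  (len 6)
k=4  "000100010"  (len 9)
k=5  "00100010"  (len 8)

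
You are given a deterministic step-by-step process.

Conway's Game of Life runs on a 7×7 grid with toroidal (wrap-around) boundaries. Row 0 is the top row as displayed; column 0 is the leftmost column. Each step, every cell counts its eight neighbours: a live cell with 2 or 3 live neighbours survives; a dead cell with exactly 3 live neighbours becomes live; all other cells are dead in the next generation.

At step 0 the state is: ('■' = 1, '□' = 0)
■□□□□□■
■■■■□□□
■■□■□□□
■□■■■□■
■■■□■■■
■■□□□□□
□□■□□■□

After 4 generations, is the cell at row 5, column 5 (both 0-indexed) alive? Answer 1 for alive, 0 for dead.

1

[0] ■□□□□□■
■■■■□□□
■■□■□□□
■□■■■□■
■■■□■■■
■■□□□□□
□□■□□■□
[1] ■□□■□□■
□□□■□□□
□□□□□□□
□□□□□□□
□□□□■□□
□□□■■□□
□□□□□□□
[2] □□□□□□□
□□□□□□□
□□□□□□□
□□□□□□□
□□□■■□□
□□□■■□□
□□□■■□□
[3] □□□□□□□
□□□□□□□
□□□□□□□
□□□□□□□
□□□■■□□
□□■□□■□
□□□■■□□
[4] □□□□□□□
□□□□□□□
□□□□□□□
□□□□□□□
□□□■■□□
□□■□□■□
□□□■■□□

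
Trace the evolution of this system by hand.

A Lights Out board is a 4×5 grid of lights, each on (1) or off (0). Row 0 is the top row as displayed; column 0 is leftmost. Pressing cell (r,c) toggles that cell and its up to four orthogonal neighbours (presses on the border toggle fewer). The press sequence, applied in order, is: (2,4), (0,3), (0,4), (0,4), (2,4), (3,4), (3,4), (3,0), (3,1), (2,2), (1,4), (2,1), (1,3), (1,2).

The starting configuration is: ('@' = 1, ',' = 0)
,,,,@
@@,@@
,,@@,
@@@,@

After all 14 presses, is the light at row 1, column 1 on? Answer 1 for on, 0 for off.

1

t=0: ,,,,@
@@,@@
,,@@,
@@@,@
t=1: ,,,,@
@@,@,
,,@,@
@@@,,
t=2: ,,@@,
@@,,,
,,@,@
@@@,,
t=3: ,,@,@
@@,,@
,,@,@
@@@,,
t=4: ,,@@,
@@,,,
,,@,@
@@@,,
t=5: ,,@@,
@@,,@
,,@@,
@@@,@
t=6: ,,@@,
@@,,@
,,@@@
@@@@,
t=7: ,,@@,
@@,,@
,,@@,
@@@,@
t=8: ,,@@,
@@,,@
@,@@,
,,@,@
t=9: ,,@@,
@@,,@
@@@@,
@@,,@
t=10: ,,@@,
@@@,@
@,,,,
@@@,@
t=11: ,,@@@
@@@@,
@,,,@
@@@,@
t=12: ,,@@@
@,@@,
,@@,@
@,@,@
t=13: ,,@,@
@,,,@
,@@@@
@,@,@
t=14: ,,,,@
@@@@@
,@,@@
@,@,@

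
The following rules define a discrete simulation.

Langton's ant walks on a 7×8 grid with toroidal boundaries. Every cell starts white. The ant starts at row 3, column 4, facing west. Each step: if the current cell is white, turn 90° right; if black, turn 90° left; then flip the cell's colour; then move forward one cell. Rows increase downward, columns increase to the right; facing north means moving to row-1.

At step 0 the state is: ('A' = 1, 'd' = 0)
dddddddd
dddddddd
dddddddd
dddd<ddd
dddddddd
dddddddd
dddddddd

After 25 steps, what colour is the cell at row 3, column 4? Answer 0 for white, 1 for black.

gen 0: dddddddd
dddddddd
dddddddd
dddd<ddd
dddddddd
dddddddd
dddddddd
gen 1: dddddddd
dddddddd
dddd^ddd
ddddAddd
dddddddd
dddddddd
dddddddd
gen 2: dddddddd
dddddddd
ddddA>dd
ddddAddd
dddddddd
dddddddd
dddddddd
gen 3: dddddddd
dddddddd
ddddAAdd
ddddAvdd
dddddddd
dddddddd
dddddddd
gen 4: dddddddd
dddddddd
ddddAAdd
dddd<Add
dddddddd
dddddddd
dddddddd
gen 5: dddddddd
dddddddd
ddddAAdd
dddddAdd
ddddvddd
dddddddd
dddddddd
gen 6: dddddddd
dddddddd
ddddAAdd
dddddAdd
ddd<Addd
dddddddd
dddddddd
gen 7: dddddddd
dddddddd
ddddAAdd
ddd^dAdd
dddAAddd
dddddddd
dddddddd
gen 8: dddddddd
dddddddd
ddddAAdd
dddA>Add
dddAAddd
dddddddd
dddddddd
gen 9: dddddddd
dddddddd
ddddAAdd
dddAAAdd
dddAvddd
dddddddd
dddddddd
gen 10: dddddddd
dddddddd
ddddAAdd
dddAAAdd
dddAd>dd
dddddddd
dddddddd
gen 11: dddddddd
dddddddd
ddddAAdd
dddAAAdd
dddAdAdd
dddddvdd
dddddddd
gen 12: dddddddd
dddddddd
ddddAAdd
dddAAAdd
dddAdAdd
dddd<Add
dddddddd
gen 13: dddddddd
dddddddd
ddddAAdd
dddAAAdd
dddA^Add
ddddAAdd
dddddddd
gen 14: dddddddd
dddddddd
ddddAAdd
dddAAAdd
dddAA>dd
ddddAAdd
dddddddd
gen 15: dddddddd
dddddddd
ddddAAdd
dddAA^dd
dddAAddd
ddddAAdd
dddddddd
gen 16: dddddddd
dddddddd
ddddAAdd
dddA<ddd
dddAAddd
ddddAAdd
dddddddd
gen 17: dddddddd
dddddddd
ddddAAdd
dddAdddd
dddAvddd
ddddAAdd
dddddddd
gen 18: dddddddd
dddddddd
ddddAAdd
dddAdddd
dddAd>dd
ddddAAdd
dddddddd
gen 19: dddddddd
dddddddd
ddddAAdd
dddAdddd
dddAdAdd
ddddAvdd
dddddddd
gen 20: dddddddd
dddddddd
ddddAAdd
dddAdddd
dddAdAdd
ddddAd>d
dddddddd
gen 21: dddddddd
dddddddd
ddddAAdd
dddAdddd
dddAdAdd
ddddAdAd
ddddddvd
gen 22: dddddddd
dddddddd
ddddAAdd
dddAdddd
dddAdAdd
ddddAdAd
ddddd<Ad
gen 23: dddddddd
dddddddd
ddddAAdd
dddAdddd
dddAdAdd
ddddA^Ad
dddddAAd
gen 24: dddddddd
dddddddd
ddddAAdd
dddAdddd
dddAdAdd
ddddAA>d
dddddAAd
gen 25: dddddddd
dddddddd
ddddAAdd
dddAdddd
dddAdA^d
ddddAAdd
dddddAAd

0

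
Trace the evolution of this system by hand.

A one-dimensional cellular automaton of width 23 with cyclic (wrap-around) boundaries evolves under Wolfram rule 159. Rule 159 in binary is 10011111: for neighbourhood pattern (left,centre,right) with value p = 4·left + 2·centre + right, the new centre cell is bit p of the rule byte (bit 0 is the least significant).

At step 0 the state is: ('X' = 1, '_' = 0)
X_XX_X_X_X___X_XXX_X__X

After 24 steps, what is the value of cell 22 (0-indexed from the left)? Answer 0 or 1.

[0] X_XX_X_X_X___X_XXX_X__X
[1] __X__X_X_XXXXX_XX__XXXX
[2] XXXXXX_X_XXXX__X_XXXXX_
[3] XXXXX__X_XXX_XXX_XXXX__
[4] XXXX_XXX_XX__XX__XXX_XX
[5] XXX__XX__X_XXX_XXXX__XX
[6] XX_XXX_XXX_XX__XXX_XXXX
[7] X__XX__XX__X_XXXX__XXXX
[8] _XXX_XXX_XXX_XXX_XXXXXX
[9] _XX__XX__XX__XX__XXXXX_
[10] XX_XXX_XXX_XXX_XXXXXX_X
[11] X__XX__XX__XX__XXXXX__X
[12] _XXX_XXX_XXX_XXXXXX_XXX
[13] _XX__XX__XX__XXXXX__XX_
[14] XX_XXX_XXX_XXXXXX_XXX_X
[15] X__XX__XX__XXXXX__XX__X
[16] _XXX_XXX_XXXXXX_XXX_XXX
[17] _XX__XX__XXXXX__XX__XX_
[18] XX_XXX_XXXXXX_XXX_XXX_X
[19] X__XX__XXXXX__XX__XX__X
[20] _XXX_XXXXXX_XXX_XXX_XXX
[21] _XX__XXXXX__XX__XX__XX_
[22] XX_XXXXXX_XXX_XXX_XXX_X
[23] X__XXXXX__XX__XX__XX__X
[24] _XXXXXX_XXX_XXX_XXX_XXX

1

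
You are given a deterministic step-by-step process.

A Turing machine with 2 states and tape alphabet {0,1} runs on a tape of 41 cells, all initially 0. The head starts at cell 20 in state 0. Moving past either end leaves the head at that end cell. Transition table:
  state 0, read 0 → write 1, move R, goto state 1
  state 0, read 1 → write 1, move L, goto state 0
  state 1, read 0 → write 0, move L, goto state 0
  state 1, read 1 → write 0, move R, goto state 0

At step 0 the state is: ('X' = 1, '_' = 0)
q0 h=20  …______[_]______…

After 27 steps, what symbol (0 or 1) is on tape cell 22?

step 0: q0 h=20  …______[_]______…
step 1: q1 h=21  …_____X[_]______…
step 2: q0 h=20  …______[X]______…
step 3: q0 h=19  …______[_]X_____…
step 4: q1 h=20  …_____X[X]______…
step 5: q0 h=21  …____X_[_]______…
step 6: q1 h=22  …___X_X[_]______…
step 7: q0 h=21  …____X_[X]______…
step 8: q0 h=20  …_____X[_]X_____…
step 9: q1 h=21  …____XX[X]______…
step 10: q0 h=22  …___XX_[_]______…
step 11: q1 h=23  …__XX_X[_]______…
step 12: q0 h=22  …___XX_[X]______…
step 13: q0 h=21  …____XX[_]X_____…
step 14: q1 h=22  …___XXX[X]______…
step 15: q0 h=23  …__XXX_[_]______…
step 16: q1 h=24  …_XXX_X[_]______…
step 17: q0 h=23  …__XXX_[X]______…
step 18: q0 h=22  …___XXX[_]X_____…
step 19: q1 h=23  …__XXXX[X]______…
step 20: q0 h=24  …_XXXX_[_]______…
step 21: q1 h=25  …XXXX_X[_]______…
step 22: q0 h=24  …_XXXX_[X]______…
step 23: q0 h=23  …__XXXX[_]X_____…
step 24: q1 h=24  …_XXXXX[X]______…
step 25: q0 h=25  …XXXXX_[_]______…
step 26: q1 h=26  …XXXX_X[_]______…
step 27: q0 h=25  …XXXXX_[X]______…

1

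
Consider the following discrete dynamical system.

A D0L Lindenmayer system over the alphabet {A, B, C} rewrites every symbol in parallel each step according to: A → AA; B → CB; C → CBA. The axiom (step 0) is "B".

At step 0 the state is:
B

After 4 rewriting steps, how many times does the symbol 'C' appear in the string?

0) B
1) CB
2) CBACB
3) CBACBAACBACB
4) CBACBAACBACBAAAACBACBAACBACB

8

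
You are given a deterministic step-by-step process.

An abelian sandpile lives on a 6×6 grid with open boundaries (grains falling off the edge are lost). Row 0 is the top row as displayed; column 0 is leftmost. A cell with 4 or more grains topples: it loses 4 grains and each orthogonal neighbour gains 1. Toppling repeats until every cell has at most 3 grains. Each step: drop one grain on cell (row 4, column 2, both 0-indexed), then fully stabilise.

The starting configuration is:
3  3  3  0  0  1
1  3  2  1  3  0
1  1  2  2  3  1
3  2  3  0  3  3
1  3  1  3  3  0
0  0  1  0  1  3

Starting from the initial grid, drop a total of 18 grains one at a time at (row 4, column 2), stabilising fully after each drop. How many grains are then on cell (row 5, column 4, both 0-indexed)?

1

t=0: 3  3  3  0  0  1
1  3  2  1  3  0
1  1  2  2  3  1
3  2  3  0  3  3
1  3  1  3  3  0
0  0  1  0  1  3
t=1: 3  3  3  0  0  1
1  3  2  1  3  0
1  1  2  2  3  1
3  2  3  0  3  3
1  3  2  3  3  0
0  0  1  0  1  3
t=2: 3  3  3  0  0  1
1  3  2  1  3  0
1  1  2  2  3  1
3  2  3  0  3  3
1  3  3  3  3  0
0  0  1  0  1  3
t=3: 3  3  3  0  1  1
1  3  2  2  0  1
2  2  3  3  1  3
0  1  1  3  2  0
3  1  3  1  1  2
0  1  2  1  2  3
t=4: 3  3  3  0  1  1
1  3  2  2  0  1
2  2  3  3  1  3
0  1  2  3  2  0
3  2  0  2  1  2
0  1  3  1  2  3
t=5: 3  3  3  0  1  1
1  3  2  2  0  1
2  2  3  3  1  3
0  1  2  3  2  0
3  2  1  2  1  2
0  1  3  1  2  3
t=6: 3  3  3  0  1  1
1  3  2  2  0  1
2  2  3  3  1  3
0  1  2  3  2  0
3  2  2  2  1  2
0  1  3  1  2  3
t=7: 3  3  3  0  1  1
1  3  2  2  0  1
2  2  3  3  1  3
0  1  2  3  2  0
3  2  3  2  1  2
0  1  3  1  2  3
t=8: 3  3  3  0  1  1
1  3  2  2  0  1
2  2  3  3  1  3
0  1  3  3  2  0
3  3  1  3  1  2
0  2  0  2  2  3
t=9: 3  3  3  0  1  1
1  3  2  2  0  1
2  2  3  3  1  3
0  1  3  3  2  0
3  3  2  3  1  2
0  2  0  2  2  3
t=10: 3  3  3  0  1  1
1  3  2  2  0  1
2  2  3  3  1  3
0  1  3  3  2  0
3  3  3  3  1  2
0  2  0  2  2  3
t=11: 3  3  3  0  1  1
1  3  3  3  0  1
2  3  1  1  2  3
1  3  2  2  3  0
0  1  3  1  2  2
1  3  1  3  2  3
t=12: 3  3  3  0  1  1
1  3  3  3  0  1
2  3  1  1  2  3
1  3  3  2  3  0
0  2  0  2  2  2
1  3  2  3  2  3
t=13: 3  3  3  0  1  1
1  3  3  3  0  1
2  3  1  1  2  3
1  3  3  2  3  0
0  2  1  2  2  2
1  3  2  3  2  3
t=14: 3  3  3  0  1  1
1  3  3  3  0  1
2  3  1  1  2  3
1  3  3  2  3  0
0  2  2  2  2  2
1  3  2  3  2  3
t=15: 3  3  3  0  1  1
1  3  3  3  0  1
2  3  1  1  2  3
1  3  3  2  3  0
0  2  3  2  2  2
1  3  2  3  2  3
t=16: 0  2  1  2  1  1
3  2  3  1  2  2
3  2  2  1  1  0
2  3  0  3  2  3
1  2  1  3  2  0
2  1  2  2  1  1
t=17: 0  2  1  2  1  1
3  2  3  1  2  2
3  2  2  1  1  0
2  3  0  3  2  3
1  2  2  3  2  0
2  1  2  2  1  1
t=18: 0  2  1  2  1  1
3  2  3  1  2  2
3  2  2  1  1  0
2  3  0  3  2  3
1  2  3  3  2  0
2  1  2  2  1  1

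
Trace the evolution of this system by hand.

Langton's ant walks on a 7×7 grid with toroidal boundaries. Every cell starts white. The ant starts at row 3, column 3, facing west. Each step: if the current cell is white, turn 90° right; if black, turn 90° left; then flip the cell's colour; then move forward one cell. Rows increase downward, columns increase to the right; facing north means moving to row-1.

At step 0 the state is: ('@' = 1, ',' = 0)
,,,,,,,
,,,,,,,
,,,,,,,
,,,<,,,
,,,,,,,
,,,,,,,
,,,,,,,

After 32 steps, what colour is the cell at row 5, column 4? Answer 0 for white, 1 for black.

t=0: ,,,,,,,
,,,,,,,
,,,,,,,
,,,<,,,
,,,,,,,
,,,,,,,
,,,,,,,
t=1: ,,,,,,,
,,,,,,,
,,,^,,,
,,,@,,,
,,,,,,,
,,,,,,,
,,,,,,,
t=2: ,,,,,,,
,,,,,,,
,,,@>,,
,,,@,,,
,,,,,,,
,,,,,,,
,,,,,,,
t=3: ,,,,,,,
,,,,,,,
,,,@@,,
,,,@v,,
,,,,,,,
,,,,,,,
,,,,,,,
t=4: ,,,,,,,
,,,,,,,
,,,@@,,
,,,<@,,
,,,,,,,
,,,,,,,
,,,,,,,
t=5: ,,,,,,,
,,,,,,,
,,,@@,,
,,,,@,,
,,,v,,,
,,,,,,,
,,,,,,,
t=6: ,,,,,,,
,,,,,,,
,,,@@,,
,,,,@,,
,,<@,,,
,,,,,,,
,,,,,,,
t=7: ,,,,,,,
,,,,,,,
,,,@@,,
,,^,@,,
,,@@,,,
,,,,,,,
,,,,,,,
t=8: ,,,,,,,
,,,,,,,
,,,@@,,
,,@>@,,
,,@@,,,
,,,,,,,
,,,,,,,
t=9: ,,,,,,,
,,,,,,,
,,,@@,,
,,@@@,,
,,@v,,,
,,,,,,,
,,,,,,,
t=10: ,,,,,,,
,,,,,,,
,,,@@,,
,,@@@,,
,,@,>,,
,,,,,,,
,,,,,,,
t=11: ,,,,,,,
,,,,,,,
,,,@@,,
,,@@@,,
,,@,@,,
,,,,v,,
,,,,,,,
t=12: ,,,,,,,
,,,,,,,
,,,@@,,
,,@@@,,
,,@,@,,
,,,<@,,
,,,,,,,
t=13: ,,,,,,,
,,,,,,,
,,,@@,,
,,@@@,,
,,@^@,,
,,,@@,,
,,,,,,,
t=14: ,,,,,,,
,,,,,,,
,,,@@,,
,,@@@,,
,,@@>,,
,,,@@,,
,,,,,,,
t=15: ,,,,,,,
,,,,,,,
,,,@@,,
,,@@^,,
,,@@,,,
,,,@@,,
,,,,,,,
t=16: ,,,,,,,
,,,,,,,
,,,@@,,
,,@<,,,
,,@@,,,
,,,@@,,
,,,,,,,
t=17: ,,,,,,,
,,,,,,,
,,,@@,,
,,@,,,,
,,@v,,,
,,,@@,,
,,,,,,,
t=18: ,,,,,,,
,,,,,,,
,,,@@,,
,,@,,,,
,,@,>,,
,,,@@,,
,,,,,,,
t=19: ,,,,,,,
,,,,,,,
,,,@@,,
,,@,,,,
,,@,@,,
,,,@v,,
,,,,,,,
t=20: ,,,,,,,
,,,,,,,
,,,@@,,
,,@,,,,
,,@,@,,
,,,@,>,
,,,,,,,
t=21: ,,,,,,,
,,,,,,,
,,,@@,,
,,@,,,,
,,@,@,,
,,,@,@,
,,,,,v,
t=22: ,,,,,,,
,,,,,,,
,,,@@,,
,,@,,,,
,,@,@,,
,,,@,@,
,,,,<@,
t=23: ,,,,,,,
,,,,,,,
,,,@@,,
,,@,,,,
,,@,@,,
,,,@^@,
,,,,@@,
t=24: ,,,,,,,
,,,,,,,
,,,@@,,
,,@,,,,
,,@,@,,
,,,@@>,
,,,,@@,
t=25: ,,,,,,,
,,,,,,,
,,,@@,,
,,@,,,,
,,@,@^,
,,,@@,,
,,,,@@,
t=26: ,,,,,,,
,,,,,,,
,,,@@,,
,,@,,,,
,,@,@@>
,,,@@,,
,,,,@@,
t=27: ,,,,,,,
,,,,,,,
,,,@@,,
,,@,,,,
,,@,@@@
,,,@@,v
,,,,@@,
t=28: ,,,,,,,
,,,,,,,
,,,@@,,
,,@,,,,
,,@,@@@
,,,@@<@
,,,,@@,
t=29: ,,,,,,,
,,,,,,,
,,,@@,,
,,@,,,,
,,@,@^@
,,,@@@@
,,,,@@,
t=30: ,,,,,,,
,,,,,,,
,,,@@,,
,,@,,,,
,,@,<,@
,,,@@@@
,,,,@@,
t=31: ,,,,,,,
,,,,,,,
,,,@@,,
,,@,,,,
,,@,,,@
,,,@v@@
,,,,@@,
t=32: ,,,,,,,
,,,,,,,
,,,@@,,
,,@,,,,
,,@,,,@
,,,@,>@
,,,,@@,

0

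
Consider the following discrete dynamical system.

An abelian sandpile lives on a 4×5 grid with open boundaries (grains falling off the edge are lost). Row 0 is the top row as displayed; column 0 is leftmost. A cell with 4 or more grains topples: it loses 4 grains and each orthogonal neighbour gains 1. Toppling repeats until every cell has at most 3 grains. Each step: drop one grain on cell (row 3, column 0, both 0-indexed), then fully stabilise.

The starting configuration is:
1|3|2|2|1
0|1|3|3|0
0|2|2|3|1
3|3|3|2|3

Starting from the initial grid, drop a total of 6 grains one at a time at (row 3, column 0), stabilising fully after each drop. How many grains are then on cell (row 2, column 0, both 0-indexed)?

t=0: 1|3|2|2|1
0|1|3|3|0
0|2|2|3|1
3|3|3|2|3
t=1: 1|3|2|2|1
0|1|3|3|0
1|3|3|3|1
1|1|0|3|3
t=2: 1|3|2|2|1
0|1|3|3|0
1|3|3|3|1
2|1|0|3|3
t=3: 1|3|2|2|1
0|1|3|3|0
1|3|3|3|1
3|1|0|3|3
t=4: 1|3|2|2|1
0|1|3|3|0
2|3|3|3|1
0|2|0|3|3
t=5: 1|3|2|2|1
0|1|3|3|0
2|3|3|3|1
1|2|0|3|3
t=6: 1|3|2|2|1
0|1|3|3|0
2|3|3|3|1
2|2|0|3|3

2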